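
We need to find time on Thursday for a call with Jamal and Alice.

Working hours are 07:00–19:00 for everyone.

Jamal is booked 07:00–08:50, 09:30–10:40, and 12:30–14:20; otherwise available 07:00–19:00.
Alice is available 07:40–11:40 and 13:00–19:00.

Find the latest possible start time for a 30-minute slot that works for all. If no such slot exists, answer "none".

18:30

Jamal free within 07:00–19:00: 08:50–09:30, 10:40–12:30, 14:20–19:00.
Jamal ∩ Alice: 08:50–09:30, 10:40–11:40, 14:20–19:00.
Windows ≥ 30 min: 08:50–09:30, 10:40–11:40, 14:20–19:00.
Latest start in the last window 14:20–19:00 is 19:00 − 30 min = 18:30.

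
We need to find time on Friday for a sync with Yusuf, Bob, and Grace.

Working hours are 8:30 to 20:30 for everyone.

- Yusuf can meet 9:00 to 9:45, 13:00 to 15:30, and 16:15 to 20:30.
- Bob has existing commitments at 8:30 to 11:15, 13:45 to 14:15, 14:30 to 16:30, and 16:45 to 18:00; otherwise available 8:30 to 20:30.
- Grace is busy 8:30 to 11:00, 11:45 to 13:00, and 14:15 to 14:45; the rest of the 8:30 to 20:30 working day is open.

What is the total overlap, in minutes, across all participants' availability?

210 minutes

Bob free within 08:30–20:30: 11:15–13:45, 14:15–14:30, 16:30–16:45, 18:00–20:30.
Grace free within 08:30–20:30: 11:00–11:45, 13:00–14:15, 14:45–20:30.
Yusuf ∩ Bob: 13:00–13:45, 14:15–14:30, 16:30–16:45, 18:00–20:30.
Yusuf ∩ Bob ∩ Grace: 13:00–13:45, 16:30–16:45, 18:00–20:30.
Total common minutes: 45 + 15 + 150 = 210.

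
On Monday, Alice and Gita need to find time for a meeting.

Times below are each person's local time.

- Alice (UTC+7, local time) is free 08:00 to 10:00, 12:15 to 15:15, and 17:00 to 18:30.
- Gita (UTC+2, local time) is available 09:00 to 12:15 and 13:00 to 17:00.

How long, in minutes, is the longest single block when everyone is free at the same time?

75 minutes

Alice → UTC: 01:00–03:00, 05:15–08:15, 10:00–11:30.
Gita → UTC: 07:00–10:15, 11:00–15:00.
Alice ∩ Gita: 07:00–08:15, 10:00–10:15, 11:00–11:30.
Common window lengths: 75, 15, 30 min; longest is 75.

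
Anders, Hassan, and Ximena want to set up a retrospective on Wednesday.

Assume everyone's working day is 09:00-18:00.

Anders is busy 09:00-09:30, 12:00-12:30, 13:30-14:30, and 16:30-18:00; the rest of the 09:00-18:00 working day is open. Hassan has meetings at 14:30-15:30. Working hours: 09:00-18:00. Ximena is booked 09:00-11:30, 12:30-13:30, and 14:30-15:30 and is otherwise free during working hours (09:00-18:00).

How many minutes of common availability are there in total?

90 minutes

Anders free within 09:00–18:00: 09:30–12:00, 12:30–13:30, 14:30–16:30.
Hassan free within 09:00–18:00: 09:00–14:30, 15:30–18:00.
Ximena free within 09:00–18:00: 11:30–12:30, 13:30–14:30, 15:30–18:00.
Anders ∩ Hassan: 09:30–12:00, 12:30–13:30, 15:30–16:30.
Anders ∩ Hassan ∩ Ximena: 11:30–12:00, 15:30–16:30.
Total common minutes: 30 + 60 = 90.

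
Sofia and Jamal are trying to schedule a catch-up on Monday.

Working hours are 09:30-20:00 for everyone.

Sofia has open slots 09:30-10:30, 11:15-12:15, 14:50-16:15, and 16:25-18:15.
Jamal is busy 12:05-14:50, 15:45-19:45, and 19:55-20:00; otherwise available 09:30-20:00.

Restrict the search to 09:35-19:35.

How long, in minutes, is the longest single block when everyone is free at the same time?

55 minutes

Jamal free within 09:30–20:00: 09:30–12:05, 14:50–15:45, 19:45–19:55.
Sofia ∩ Jamal: 09:30–10:30, 11:15–12:05, 14:50–15:45.
Restricted to 09:35–19:35: 09:35–10:30, 11:15–12:05, 14:50–15:45.
Common window lengths: 55, 50, 55 min; longest is 55.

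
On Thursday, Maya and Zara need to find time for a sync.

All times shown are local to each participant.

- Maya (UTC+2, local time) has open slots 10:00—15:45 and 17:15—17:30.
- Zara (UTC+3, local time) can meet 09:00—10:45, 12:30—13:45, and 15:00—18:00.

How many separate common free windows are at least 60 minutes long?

2

Maya → UTC: 08:00–13:45, 15:15–15:30.
Zara → UTC: 06:00–07:45, 09:30–10:45, 12:00–15:00.
Maya ∩ Zara: 09:30–10:45, 12:00–13:45.
Windows ≥ 60 min: 09:30–10:45, 12:00–13:45.
That's 2 windows.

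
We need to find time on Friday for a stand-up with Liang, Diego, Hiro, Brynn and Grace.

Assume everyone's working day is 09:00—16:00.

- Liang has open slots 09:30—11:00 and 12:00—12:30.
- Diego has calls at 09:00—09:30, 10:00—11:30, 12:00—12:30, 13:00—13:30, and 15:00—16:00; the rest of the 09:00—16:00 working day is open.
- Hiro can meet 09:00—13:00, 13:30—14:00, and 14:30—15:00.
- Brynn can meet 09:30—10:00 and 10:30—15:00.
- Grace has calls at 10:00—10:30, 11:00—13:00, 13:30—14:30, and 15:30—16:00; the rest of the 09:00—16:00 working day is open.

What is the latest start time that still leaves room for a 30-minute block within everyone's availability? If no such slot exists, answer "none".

Diego free within 09:00–16:00: 09:30–10:00, 11:30–12:00, 12:30–13:00, 13:30–15:00.
Grace free within 09:00–16:00: 09:00–10:00, 10:30–11:00, 13:00–13:30, 14:30–15:30.
Liang ∩ Diego: 09:30–10:00.
Liang ∩ Diego ∩ Hiro: 09:30–10:00.
Liang ∩ Diego ∩ Hiro ∩ Brynn: 09:30–10:00.
Liang ∩ Diego ∩ Hiro ∩ Brynn ∩ Grace: 09:30–10:00.
Windows ≥ 30 min: 09:30–10:00.
Latest start in the last window 09:30–10:00 is 10:00 − 30 min = 09:30.

09:30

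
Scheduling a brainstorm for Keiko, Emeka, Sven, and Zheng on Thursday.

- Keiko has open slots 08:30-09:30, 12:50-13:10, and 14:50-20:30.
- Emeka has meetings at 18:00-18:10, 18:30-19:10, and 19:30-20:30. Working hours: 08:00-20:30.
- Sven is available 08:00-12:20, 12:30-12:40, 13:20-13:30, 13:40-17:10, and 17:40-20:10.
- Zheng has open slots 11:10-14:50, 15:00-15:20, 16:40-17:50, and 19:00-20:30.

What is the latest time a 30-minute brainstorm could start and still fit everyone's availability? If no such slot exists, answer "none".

16:40

Emeka free within 08:00–20:30: 08:00–18:00, 18:10–18:30, 19:10–19:30.
Keiko ∩ Emeka: 08:30–09:30, 12:50–13:10, 14:50–18:00, 18:10–18:30, 19:10–19:30.
Keiko ∩ Emeka ∩ Sven: 08:30–09:30, 14:50–17:10, 17:40–18:00, 18:10–18:30, 19:10–19:30.
Keiko ∩ Emeka ∩ Sven ∩ Zheng: 15:00–15:20, 16:40–17:10, 17:40–17:50, 19:10–19:30.
Windows ≥ 30 min: 16:40–17:10.
Latest start in the last window 16:40–17:10 is 17:10 − 30 min = 16:40.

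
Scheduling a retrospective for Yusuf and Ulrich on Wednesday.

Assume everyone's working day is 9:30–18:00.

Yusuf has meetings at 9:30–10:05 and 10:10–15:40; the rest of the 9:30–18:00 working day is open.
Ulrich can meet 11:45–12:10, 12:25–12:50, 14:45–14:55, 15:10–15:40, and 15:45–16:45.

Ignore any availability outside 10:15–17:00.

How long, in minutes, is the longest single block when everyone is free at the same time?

60 minutes

Yusuf free within 09:30–18:00: 10:05–10:10, 15:40–18:00.
Yusuf ∩ Ulrich: 15:45–16:45.
Restricted to 10:15–17:00: 15:45–16:45.
Single common window of 60 minutes.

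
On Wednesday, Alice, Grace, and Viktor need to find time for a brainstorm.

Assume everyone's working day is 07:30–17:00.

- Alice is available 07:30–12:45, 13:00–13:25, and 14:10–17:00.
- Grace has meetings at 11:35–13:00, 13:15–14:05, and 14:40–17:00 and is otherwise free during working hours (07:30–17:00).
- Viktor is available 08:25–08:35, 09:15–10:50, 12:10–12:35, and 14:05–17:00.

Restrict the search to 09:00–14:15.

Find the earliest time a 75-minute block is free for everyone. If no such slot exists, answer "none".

Grace free within 07:30–17:00: 07:30–11:35, 13:00–13:15, 14:05–14:40.
Alice ∩ Grace: 07:30–11:35, 13:00–13:15, 14:10–14:40.
Alice ∩ Grace ∩ Viktor: 08:25–08:35, 09:15–10:50, 14:10–14:40.
Restricted to 09:00–14:15: 09:15–10:50, 14:10–14:15.
Windows ≥ 75 min: 09:15–10:50.
Earliest such window starts at 09:15.

09:15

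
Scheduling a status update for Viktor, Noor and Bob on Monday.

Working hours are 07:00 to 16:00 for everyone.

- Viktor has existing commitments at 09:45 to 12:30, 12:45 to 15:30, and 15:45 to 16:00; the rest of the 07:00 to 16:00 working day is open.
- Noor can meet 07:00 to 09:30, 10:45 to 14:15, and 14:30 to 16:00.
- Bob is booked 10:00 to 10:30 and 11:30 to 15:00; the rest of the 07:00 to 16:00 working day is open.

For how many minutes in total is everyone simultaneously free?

Viktor free within 07:00–16:00: 07:00–09:45, 12:30–12:45, 15:30–15:45.
Bob free within 07:00–16:00: 07:00–10:00, 10:30–11:30, 15:00–16:00.
Viktor ∩ Noor: 07:00–09:30, 12:30–12:45, 15:30–15:45.
Viktor ∩ Noor ∩ Bob: 07:00–09:30, 15:30–15:45.
Total common minutes: 150 + 15 = 165.

165 minutes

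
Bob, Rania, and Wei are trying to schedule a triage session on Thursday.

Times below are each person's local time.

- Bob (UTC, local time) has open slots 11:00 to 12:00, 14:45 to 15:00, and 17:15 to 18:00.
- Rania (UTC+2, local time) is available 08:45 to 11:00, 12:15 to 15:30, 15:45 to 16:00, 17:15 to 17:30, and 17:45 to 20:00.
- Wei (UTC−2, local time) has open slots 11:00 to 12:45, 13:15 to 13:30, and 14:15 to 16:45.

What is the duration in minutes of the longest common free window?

Bob → UTC: 11:00–12:00, 14:45–15:00, 17:15–18:00.
Rania → UTC: 06:45–09:00, 10:15–13:30, 13:45–14:00, 15:15–15:30, 15:45–18:00.
Wei → UTC: 13:00–14:45, 15:15–15:30, 16:15–18:45.
Bob ∩ Rania: 11:00–12:00, 17:15–18:00.
Bob ∩ Rania ∩ Wei: 17:15–18:00.
Single common window of 45 minutes.

45 minutes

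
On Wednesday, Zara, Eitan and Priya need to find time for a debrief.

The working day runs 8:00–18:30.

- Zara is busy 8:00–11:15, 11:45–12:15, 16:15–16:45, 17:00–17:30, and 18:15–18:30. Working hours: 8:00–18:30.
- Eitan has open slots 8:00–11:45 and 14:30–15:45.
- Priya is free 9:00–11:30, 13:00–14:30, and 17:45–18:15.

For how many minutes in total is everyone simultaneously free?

15 minutes

Zara free within 08:00–18:30: 11:15–11:45, 12:15–16:15, 16:45–17:00, 17:30–18:15.
Zara ∩ Eitan: 11:15–11:45, 14:30–15:45.
Zara ∩ Eitan ∩ Priya: 11:15–11:30.
Total common minutes: 15.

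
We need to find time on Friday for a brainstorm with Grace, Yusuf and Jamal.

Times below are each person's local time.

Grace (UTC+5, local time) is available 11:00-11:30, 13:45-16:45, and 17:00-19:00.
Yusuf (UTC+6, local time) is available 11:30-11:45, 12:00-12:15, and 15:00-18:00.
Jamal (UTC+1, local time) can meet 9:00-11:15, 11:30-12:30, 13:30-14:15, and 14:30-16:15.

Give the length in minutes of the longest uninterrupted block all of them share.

75 minutes

Grace → UTC: 06:00–06:30, 08:45–11:45, 12:00–14:00.
Yusuf → UTC: 05:30–05:45, 06:00–06:15, 09:00–12:00.
Jamal → UTC: 08:00–10:15, 10:30–11:30, 12:30–13:15, 13:30–15:15.
Grace ∩ Yusuf: 06:00–06:15, 09:00–11:45.
Grace ∩ Yusuf ∩ Jamal: 09:00–10:15, 10:30–11:30.
Common window lengths: 75, 60 min; longest is 75.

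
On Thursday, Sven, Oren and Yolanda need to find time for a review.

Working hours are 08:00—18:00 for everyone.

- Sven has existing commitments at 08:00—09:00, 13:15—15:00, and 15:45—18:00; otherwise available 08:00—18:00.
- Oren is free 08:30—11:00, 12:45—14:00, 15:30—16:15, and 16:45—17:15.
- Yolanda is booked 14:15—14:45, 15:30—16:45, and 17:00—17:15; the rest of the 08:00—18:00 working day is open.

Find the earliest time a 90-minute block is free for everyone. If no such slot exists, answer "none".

09:00

Sven free within 08:00–18:00: 09:00–13:15, 15:00–15:45.
Yolanda free within 08:00–18:00: 08:00–14:15, 14:45–15:30, 16:45–17:00, 17:15–18:00.
Sven ∩ Oren: 09:00–11:00, 12:45–13:15, 15:30–15:45.
Sven ∩ Oren ∩ Yolanda: 09:00–11:00, 12:45–13:15.
Windows ≥ 90 min: 09:00–11:00.
Earliest such window starts at 09:00.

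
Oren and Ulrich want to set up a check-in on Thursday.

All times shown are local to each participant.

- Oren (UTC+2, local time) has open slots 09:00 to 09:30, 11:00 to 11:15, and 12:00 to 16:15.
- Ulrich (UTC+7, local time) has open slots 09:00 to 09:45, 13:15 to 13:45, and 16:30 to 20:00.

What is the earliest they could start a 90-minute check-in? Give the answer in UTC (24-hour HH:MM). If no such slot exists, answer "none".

10:00

Oren → UTC: 07:00–07:30, 09:00–09:15, 10:00–14:15.
Ulrich → UTC: 02:00–02:45, 06:15–06:45, 09:30–13:00.
Oren ∩ Ulrich: 10:00–13:00.
Windows ≥ 90 min: 10:00–13:00.
Earliest such window starts at 10:00.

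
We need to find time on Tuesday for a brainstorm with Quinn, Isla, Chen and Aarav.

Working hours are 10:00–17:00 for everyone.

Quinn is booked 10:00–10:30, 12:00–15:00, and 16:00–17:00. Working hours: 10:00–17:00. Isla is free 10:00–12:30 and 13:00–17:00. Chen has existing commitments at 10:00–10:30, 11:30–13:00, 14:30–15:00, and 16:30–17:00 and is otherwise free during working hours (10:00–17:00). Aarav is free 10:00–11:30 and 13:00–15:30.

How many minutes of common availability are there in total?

90 minutes

Quinn free within 10:00–17:00: 10:30–12:00, 15:00–16:00.
Chen free within 10:00–17:00: 10:30–11:30, 13:00–14:30, 15:00–16:30.
Quinn ∩ Isla: 10:30–12:00, 15:00–16:00.
Quinn ∩ Isla ∩ Chen: 10:30–11:30, 15:00–16:00.
Quinn ∩ Isla ∩ Chen ∩ Aarav: 10:30–11:30, 15:00–15:30.
Total common minutes: 60 + 30 = 90.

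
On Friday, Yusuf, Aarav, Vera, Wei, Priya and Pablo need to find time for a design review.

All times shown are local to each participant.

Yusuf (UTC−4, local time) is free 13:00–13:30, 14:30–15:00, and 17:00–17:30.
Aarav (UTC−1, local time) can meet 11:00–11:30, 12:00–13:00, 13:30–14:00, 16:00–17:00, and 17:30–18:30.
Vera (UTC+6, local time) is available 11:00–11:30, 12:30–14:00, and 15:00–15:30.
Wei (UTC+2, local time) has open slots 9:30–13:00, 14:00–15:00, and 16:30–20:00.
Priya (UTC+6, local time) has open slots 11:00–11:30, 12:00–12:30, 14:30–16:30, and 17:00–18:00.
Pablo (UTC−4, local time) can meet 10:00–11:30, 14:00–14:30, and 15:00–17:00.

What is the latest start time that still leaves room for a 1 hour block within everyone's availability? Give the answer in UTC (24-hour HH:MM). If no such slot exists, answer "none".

Yusuf → UTC: 17:00–17:30, 18:30–19:00, 21:00–21:30.
Aarav → UTC: 12:00–12:30, 13:00–14:00, 14:30–15:00, 17:00–18:00, 18:30–19:30.
Vera → UTC: 05:00–05:30, 06:30–08:00, 09:00–09:30.
Wei → UTC: 07:30–11:00, 12:00–13:00, 14:30–18:00.
Priya → UTC: 05:00–05:30, 06:00–06:30, 08:30–10:30, 11:00–12:00.
Pablo → UTC: 14:00–15:30, 18:00–18:30, 19:00–21:00.
Yusuf ∩ Aarav: 17:00–17:30, 18:30–19:00.
Yusuf ∩ Aarav ∩ Vera: (none).
Yusuf ∩ Aarav ∩ Vera ∩ Wei: (none).
Yusuf ∩ Aarav ∩ Vera ∩ Wei ∩ Priya: (none).
Yusuf ∩ Aarav ∩ Vera ∩ Wei ∩ Priya ∩ Pablo: (none).
Windows ≥ 60 min: (none).

none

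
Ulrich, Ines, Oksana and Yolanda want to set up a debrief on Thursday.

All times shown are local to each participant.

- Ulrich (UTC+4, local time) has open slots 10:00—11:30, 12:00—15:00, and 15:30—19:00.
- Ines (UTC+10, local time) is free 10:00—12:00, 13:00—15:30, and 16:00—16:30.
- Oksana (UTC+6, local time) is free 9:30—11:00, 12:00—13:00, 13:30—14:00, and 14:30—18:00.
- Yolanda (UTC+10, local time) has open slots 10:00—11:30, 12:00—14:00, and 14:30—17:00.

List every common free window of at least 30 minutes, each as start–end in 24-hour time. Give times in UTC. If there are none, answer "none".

Ulrich → UTC: 06:00–07:30, 08:00–11:00, 11:30–15:00.
Ines → UTC: 00:00–02:00, 03:00–05:30, 06:00–06:30.
Oksana → UTC: 03:30–05:00, 06:00–07:00, 07:30–08:00, 08:30–12:00.
Yolanda → UTC: 00:00–01:30, 02:00–04:00, 04:30–07:00.
Ulrich ∩ Ines: 06:00–06:30.
Ulrich ∩ Ines ∩ Oksana: 06:00–06:30.
Ulrich ∩ Ines ∩ Oksana ∩ Yolanda: 06:00–06:30.
Windows ≥ 30 min: 06:00–06:30.

06:00–06:30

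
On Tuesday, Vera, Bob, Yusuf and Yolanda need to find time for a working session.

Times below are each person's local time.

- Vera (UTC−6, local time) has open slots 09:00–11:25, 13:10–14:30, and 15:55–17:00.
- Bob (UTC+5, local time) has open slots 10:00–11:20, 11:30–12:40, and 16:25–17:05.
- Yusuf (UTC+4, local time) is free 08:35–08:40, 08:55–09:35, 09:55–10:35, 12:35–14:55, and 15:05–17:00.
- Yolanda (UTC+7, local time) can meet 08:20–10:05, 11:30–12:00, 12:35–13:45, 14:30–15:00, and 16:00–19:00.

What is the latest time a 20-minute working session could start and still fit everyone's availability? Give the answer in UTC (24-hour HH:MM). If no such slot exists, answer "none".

Vera → UTC: 15:00–17:25, 19:10–20:30, 21:55–23:00.
Bob → UTC: 05:00–06:20, 06:30–07:40, 11:25–12:05.
Yusuf → UTC: 04:35–04:40, 04:55–05:35, 05:55–06:35, 08:35–10:55, 11:05–13:00.
Yolanda → UTC: 01:20–03:05, 04:30–05:00, 05:35–06:45, 07:30–08:00, 09:00–12:00.
Vera ∩ Bob: (none).
Vera ∩ Bob ∩ Yusuf: (none).
Vera ∩ Bob ∩ Yusuf ∩ Yolanda: (none).
Windows ≥ 20 min: (none).

none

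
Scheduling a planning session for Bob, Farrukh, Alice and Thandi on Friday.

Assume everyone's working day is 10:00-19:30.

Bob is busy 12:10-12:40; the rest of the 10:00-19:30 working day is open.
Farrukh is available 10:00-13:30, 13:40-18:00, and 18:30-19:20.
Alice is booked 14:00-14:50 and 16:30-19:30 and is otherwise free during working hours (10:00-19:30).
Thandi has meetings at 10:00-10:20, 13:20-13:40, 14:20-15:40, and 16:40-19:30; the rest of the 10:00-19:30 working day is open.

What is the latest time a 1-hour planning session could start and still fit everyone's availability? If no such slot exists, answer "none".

Bob free within 10:00–19:30: 10:00–12:10, 12:40–19:30.
Alice free within 10:00–19:30: 10:00–14:00, 14:50–16:30.
Thandi free within 10:00–19:30: 10:20–13:20, 13:40–14:20, 15:40–16:40.
Bob ∩ Farrukh: 10:00–12:10, 12:40–13:30, 13:40–18:00, 18:30–19:20.
Bob ∩ Farrukh ∩ Alice: 10:00–12:10, 12:40–13:30, 13:40–14:00, 14:50–16:30.
Bob ∩ Farrukh ∩ Alice ∩ Thandi: 10:20–12:10, 12:40–13:20, 13:40–14:00, 15:40–16:30.
Windows ≥ 60 min: 10:20–12:10.
Latest start in the last window 10:20–12:10 is 12:10 − 60 min = 11:10.

11:10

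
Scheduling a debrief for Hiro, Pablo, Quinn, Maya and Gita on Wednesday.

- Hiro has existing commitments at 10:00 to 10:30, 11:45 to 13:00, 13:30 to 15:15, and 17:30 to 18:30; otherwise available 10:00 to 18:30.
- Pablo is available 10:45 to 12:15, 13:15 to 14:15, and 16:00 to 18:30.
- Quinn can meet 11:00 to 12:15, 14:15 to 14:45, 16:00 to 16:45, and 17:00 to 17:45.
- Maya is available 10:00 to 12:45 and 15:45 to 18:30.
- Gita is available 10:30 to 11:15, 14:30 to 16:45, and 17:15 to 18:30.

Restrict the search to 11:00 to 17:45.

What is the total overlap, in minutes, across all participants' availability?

Hiro free within 10:00–18:30: 10:30–11:45, 13:00–13:30, 15:15–17:30.
Hiro ∩ Pablo: 10:45–11:45, 13:15–13:30, 16:00–17:30.
Hiro ∩ Pablo ∩ Quinn: 11:00–11:45, 16:00–16:45, 17:00–17:30.
Hiro ∩ Pablo ∩ Quinn ∩ Maya: 11:00–11:45, 16:00–16:45, 17:00–17:30.
Hiro ∩ Pablo ∩ Quinn ∩ Maya ∩ Gita: 11:00–11:15, 16:00–16:45, 17:15–17:30.
Restricted to 11:00–17:45: 11:00–11:15, 16:00–16:45, 17:15–17:30.
Total common minutes: 15 + 45 + 15 = 75.

75 minutes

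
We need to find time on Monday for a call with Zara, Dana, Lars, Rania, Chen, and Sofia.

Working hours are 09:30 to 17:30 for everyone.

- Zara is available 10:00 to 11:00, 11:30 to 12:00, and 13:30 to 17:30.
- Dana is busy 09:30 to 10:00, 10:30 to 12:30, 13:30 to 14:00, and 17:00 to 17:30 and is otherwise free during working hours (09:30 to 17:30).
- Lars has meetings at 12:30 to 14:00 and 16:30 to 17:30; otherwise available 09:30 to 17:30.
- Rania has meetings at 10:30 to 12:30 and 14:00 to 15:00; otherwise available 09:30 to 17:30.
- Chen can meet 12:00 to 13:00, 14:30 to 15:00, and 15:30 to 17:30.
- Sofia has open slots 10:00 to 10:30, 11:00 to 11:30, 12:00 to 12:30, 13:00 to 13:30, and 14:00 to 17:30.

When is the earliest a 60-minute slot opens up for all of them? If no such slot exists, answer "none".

15:30

Dana free within 09:30–17:30: 10:00–10:30, 12:30–13:30, 14:00–17:00.
Lars free within 09:30–17:30: 09:30–12:30, 14:00–16:30.
Rania free within 09:30–17:30: 09:30–10:30, 12:30–14:00, 15:00–17:30.
Zara ∩ Dana: 10:00–10:30, 14:00–17:00.
Zara ∩ Dana ∩ Lars: 10:00–10:30, 14:00–16:30.
Zara ∩ Dana ∩ Lars ∩ Rania: 10:00–10:30, 15:00–16:30.
Zara ∩ Dana ∩ Lars ∩ Rania ∩ Chen: 15:30–16:30.
Zara ∩ Dana ∩ Lars ∩ Rania ∩ Chen ∩ Sofia: 15:30–16:30.
Windows ≥ 60 min: 15:30–16:30.
Earliest such window starts at 15:30.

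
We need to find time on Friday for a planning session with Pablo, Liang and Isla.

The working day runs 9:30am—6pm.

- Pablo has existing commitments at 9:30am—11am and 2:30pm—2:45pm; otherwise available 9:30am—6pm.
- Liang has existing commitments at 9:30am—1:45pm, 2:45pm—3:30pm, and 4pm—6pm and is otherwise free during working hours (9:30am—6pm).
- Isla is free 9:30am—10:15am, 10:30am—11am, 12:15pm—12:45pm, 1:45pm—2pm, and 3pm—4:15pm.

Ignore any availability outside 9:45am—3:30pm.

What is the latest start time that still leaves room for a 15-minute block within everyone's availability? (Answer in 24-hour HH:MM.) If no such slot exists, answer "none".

Pablo free within 09:30–18:00: 11:00–14:30, 14:45–18:00.
Liang free within 09:30–18:00: 13:45–14:45, 15:30–16:00.
Pablo ∩ Liang: 13:45–14:30, 15:30–16:00.
Pablo ∩ Liang ∩ Isla: 13:45–14:00, 15:30–16:00.
Restricted to 09:45–15:30: 13:45–14:00.
Windows ≥ 15 min: 13:45–14:00.
Latest start in the last window 13:45–14:00 is 14:00 − 15 min = 13:45.

13:45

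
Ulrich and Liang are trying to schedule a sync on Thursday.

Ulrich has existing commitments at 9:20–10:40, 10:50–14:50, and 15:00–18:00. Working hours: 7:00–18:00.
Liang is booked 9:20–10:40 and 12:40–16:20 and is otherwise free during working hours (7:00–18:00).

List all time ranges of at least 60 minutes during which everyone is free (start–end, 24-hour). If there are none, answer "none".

07:00–09:20

Ulrich free within 07:00–18:00: 07:00–09:20, 10:40–10:50, 14:50–15:00.
Liang free within 07:00–18:00: 07:00–09:20, 10:40–12:40, 16:20–18:00.
Ulrich ∩ Liang: 07:00–09:20, 10:40–10:50.
Windows ≥ 60 min: 07:00–09:20.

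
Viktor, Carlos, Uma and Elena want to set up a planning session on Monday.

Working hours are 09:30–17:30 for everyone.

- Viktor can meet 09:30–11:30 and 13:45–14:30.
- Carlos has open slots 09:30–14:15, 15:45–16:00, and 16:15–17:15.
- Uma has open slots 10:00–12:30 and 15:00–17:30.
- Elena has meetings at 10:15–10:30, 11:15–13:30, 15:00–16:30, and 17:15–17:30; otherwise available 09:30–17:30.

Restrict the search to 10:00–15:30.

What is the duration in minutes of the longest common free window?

Elena free within 09:30–17:30: 09:30–10:15, 10:30–11:15, 13:30–15:00, 16:30–17:15.
Viktor ∩ Carlos: 09:30–11:30, 13:45–14:15.
Viktor ∩ Carlos ∩ Uma: 10:00–11:30.
Viktor ∩ Carlos ∩ Uma ∩ Elena: 10:00–10:15, 10:30–11:15.
Restricted to 10:00–15:30: 10:00–10:15, 10:30–11:15.
Common window lengths: 15, 45 min; longest is 45.

45 minutes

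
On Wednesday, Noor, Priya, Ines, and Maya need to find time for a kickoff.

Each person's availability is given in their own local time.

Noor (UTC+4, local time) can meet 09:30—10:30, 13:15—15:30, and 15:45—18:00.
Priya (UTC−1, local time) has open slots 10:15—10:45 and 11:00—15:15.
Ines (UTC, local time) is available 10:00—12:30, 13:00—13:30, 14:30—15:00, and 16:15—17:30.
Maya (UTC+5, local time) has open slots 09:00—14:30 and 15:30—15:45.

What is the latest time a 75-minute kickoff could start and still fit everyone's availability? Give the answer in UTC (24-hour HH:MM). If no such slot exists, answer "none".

none

Noor → UTC: 05:30–06:30, 09:15–11:30, 11:45–14:00.
Priya → UTC: 11:15–11:45, 12:00–16:15.
Ines → UTC: 10:00–12:30, 13:00–13:30, 14:30–15:00, 16:15–17:30.
Maya → UTC: 04:00–09:30, 10:30–10:45.
Noor ∩ Priya: 11:15–11:30, 12:00–14:00.
Noor ∩ Priya ∩ Ines: 11:15–11:30, 12:00–12:30, 13:00–13:30.
Noor ∩ Priya ∩ Ines ∩ Maya: (none).
Windows ≥ 75 min: (none).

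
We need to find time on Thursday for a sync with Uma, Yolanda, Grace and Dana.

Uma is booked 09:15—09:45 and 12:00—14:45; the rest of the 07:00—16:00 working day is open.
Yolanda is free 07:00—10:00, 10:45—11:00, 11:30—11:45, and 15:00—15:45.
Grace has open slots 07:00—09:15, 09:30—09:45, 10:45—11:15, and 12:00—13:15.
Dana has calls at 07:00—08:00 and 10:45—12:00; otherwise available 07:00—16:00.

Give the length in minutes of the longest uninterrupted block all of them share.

75 minutes

Uma free within 07:00–16:00: 07:00–09:15, 09:45–12:00, 14:45–16:00.
Dana free within 07:00–16:00: 08:00–10:45, 12:00–16:00.
Uma ∩ Yolanda: 07:00–09:15, 09:45–10:00, 10:45–11:00, 11:30–11:45, 15:00–15:45.
Uma ∩ Yolanda ∩ Grace: 07:00–09:15, 10:45–11:00.
Uma ∩ Yolanda ∩ Grace ∩ Dana: 08:00–09:15.
Single common window of 75 minutes.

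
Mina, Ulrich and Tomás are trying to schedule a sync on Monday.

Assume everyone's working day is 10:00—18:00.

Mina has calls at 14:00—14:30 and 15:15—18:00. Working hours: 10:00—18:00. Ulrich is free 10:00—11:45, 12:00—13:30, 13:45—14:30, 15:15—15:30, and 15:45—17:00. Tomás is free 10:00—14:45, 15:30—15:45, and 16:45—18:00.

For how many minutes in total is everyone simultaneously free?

210 minutes

Mina free within 10:00–18:00: 10:00–14:00, 14:30–15:15.
Mina ∩ Ulrich: 10:00–11:45, 12:00–13:30, 13:45–14:00.
Mina ∩ Ulrich ∩ Tomás: 10:00–11:45, 12:00–13:30, 13:45–14:00.
Total common minutes: 105 + 90 + 15 = 210.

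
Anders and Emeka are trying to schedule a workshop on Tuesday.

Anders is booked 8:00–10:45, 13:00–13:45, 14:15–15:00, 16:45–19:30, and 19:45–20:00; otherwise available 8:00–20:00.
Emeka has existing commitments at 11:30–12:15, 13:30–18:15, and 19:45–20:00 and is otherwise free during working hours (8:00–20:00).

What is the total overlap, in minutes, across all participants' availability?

Anders free within 08:00–20:00: 10:45–13:00, 13:45–14:15, 15:00–16:45, 19:30–19:45.
Emeka free within 08:00–20:00: 08:00–11:30, 12:15–13:30, 18:15–19:45.
Anders ∩ Emeka: 10:45–11:30, 12:15–13:00, 19:30–19:45.
Total common minutes: 45 + 45 + 15 = 105.

105 minutes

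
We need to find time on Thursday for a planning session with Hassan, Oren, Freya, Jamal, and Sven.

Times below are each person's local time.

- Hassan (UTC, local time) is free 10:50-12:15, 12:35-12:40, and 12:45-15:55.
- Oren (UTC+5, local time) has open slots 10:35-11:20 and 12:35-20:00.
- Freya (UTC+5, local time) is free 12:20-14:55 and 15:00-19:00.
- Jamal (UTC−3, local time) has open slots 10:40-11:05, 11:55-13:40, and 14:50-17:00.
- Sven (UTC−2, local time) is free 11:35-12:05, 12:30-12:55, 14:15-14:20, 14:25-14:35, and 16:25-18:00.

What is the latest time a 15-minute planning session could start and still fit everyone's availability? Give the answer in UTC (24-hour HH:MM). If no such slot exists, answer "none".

13:45

Hassan → UTC: 10:50–12:15, 12:35–12:40, 12:45–15:55.
Oren → UTC: 05:35–06:20, 07:35–15:00.
Freya → UTC: 07:20–09:55, 10:00–14:00.
Jamal → UTC: 13:40–14:05, 14:55–16:40, 17:50–20:00.
Sven → UTC: 13:35–14:05, 14:30–14:55, 16:15–16:20, 16:25–16:35, 18:25–20:00.
Hassan ∩ Oren: 10:50–12:15, 12:35–12:40, 12:45–15:00.
Hassan ∩ Oren ∩ Freya: 10:50–12:15, 12:35–12:40, 12:45–14:00.
Hassan ∩ Oren ∩ Freya ∩ Jamal: 13:40–14:00.
Hassan ∩ Oren ∩ Freya ∩ Jamal ∩ Sven: 13:40–14:00.
Windows ≥ 15 min: 13:40–14:00.
Latest start in the last window 13:40–14:00 is 14:00 − 15 min = 13:45.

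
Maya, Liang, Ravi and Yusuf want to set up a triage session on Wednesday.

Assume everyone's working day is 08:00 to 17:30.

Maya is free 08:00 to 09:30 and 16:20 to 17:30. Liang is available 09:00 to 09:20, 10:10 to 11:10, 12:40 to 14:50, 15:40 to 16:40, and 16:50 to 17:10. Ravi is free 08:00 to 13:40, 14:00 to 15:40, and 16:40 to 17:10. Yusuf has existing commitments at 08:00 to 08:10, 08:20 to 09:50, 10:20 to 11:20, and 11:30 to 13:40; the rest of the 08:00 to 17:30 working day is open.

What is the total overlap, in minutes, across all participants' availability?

Yusuf free within 08:00–17:30: 08:10–08:20, 09:50–10:20, 11:20–11:30, 13:40–17:30.
Maya ∩ Liang: 09:00–09:20, 16:20–16:40, 16:50–17:10.
Maya ∩ Liang ∩ Ravi: 09:00–09:20, 16:50–17:10.
Maya ∩ Liang ∩ Ravi ∩ Yusuf: 16:50–17:10.
Total common minutes: 20.

20 minutes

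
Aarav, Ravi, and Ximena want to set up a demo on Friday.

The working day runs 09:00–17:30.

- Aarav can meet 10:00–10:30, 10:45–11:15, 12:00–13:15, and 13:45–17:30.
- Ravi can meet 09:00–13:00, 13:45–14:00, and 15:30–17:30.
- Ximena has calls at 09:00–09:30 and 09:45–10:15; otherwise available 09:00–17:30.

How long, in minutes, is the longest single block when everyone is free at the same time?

120 minutes

Ximena free within 09:00–17:30: 09:30–09:45, 10:15–17:30.
Aarav ∩ Ravi: 10:00–10:30, 10:45–11:15, 12:00–13:00, 13:45–14:00, 15:30–17:30.
Aarav ∩ Ravi ∩ Ximena: 10:15–10:30, 10:45–11:15, 12:00–13:00, 13:45–14:00, 15:30–17:30.
Common window lengths: 15, 30, 60, 15, 120 min; longest is 120.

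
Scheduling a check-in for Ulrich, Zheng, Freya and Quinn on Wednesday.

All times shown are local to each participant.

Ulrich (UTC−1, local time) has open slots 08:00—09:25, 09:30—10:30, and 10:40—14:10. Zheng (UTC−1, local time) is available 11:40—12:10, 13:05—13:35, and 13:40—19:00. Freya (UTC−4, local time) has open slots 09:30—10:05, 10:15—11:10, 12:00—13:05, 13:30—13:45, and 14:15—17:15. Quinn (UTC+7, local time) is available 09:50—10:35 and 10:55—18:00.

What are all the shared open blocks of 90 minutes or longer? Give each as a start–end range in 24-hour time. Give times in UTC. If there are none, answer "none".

none

Ulrich → UTC: 09:00–10:25, 10:30–11:30, 11:40–15:10.
Zheng → UTC: 12:40–13:10, 14:05–14:35, 14:40–20:00.
Freya → UTC: 13:30–14:05, 14:15–15:10, 16:00–17:05, 17:30–17:45, 18:15–21:15.
Quinn → UTC: 02:50–03:35, 03:55–11:00.
Ulrich ∩ Zheng: 12:40–13:10, 14:05–14:35, 14:40–15:10.
Ulrich ∩ Zheng ∩ Freya: 14:15–14:35, 14:40–15:10.
Ulrich ∩ Zheng ∩ Freya ∩ Quinn: (none).
Windows ≥ 90 min: (none).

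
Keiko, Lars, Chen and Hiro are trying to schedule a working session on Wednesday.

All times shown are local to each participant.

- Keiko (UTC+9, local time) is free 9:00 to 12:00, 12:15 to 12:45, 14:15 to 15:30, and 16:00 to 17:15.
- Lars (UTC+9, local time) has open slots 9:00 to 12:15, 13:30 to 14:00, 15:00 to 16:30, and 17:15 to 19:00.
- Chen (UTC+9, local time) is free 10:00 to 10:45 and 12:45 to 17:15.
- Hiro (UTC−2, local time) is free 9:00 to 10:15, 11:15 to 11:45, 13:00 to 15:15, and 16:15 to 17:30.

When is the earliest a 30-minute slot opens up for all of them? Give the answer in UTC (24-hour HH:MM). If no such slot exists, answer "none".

Keiko → UTC: 00:00–03:00, 03:15–03:45, 05:15–06:30, 07:00–08:15.
Lars → UTC: 00:00–03:15, 04:30–05:00, 06:00–07:30, 08:15–10:00.
Chen → UTC: 01:00–01:45, 03:45–08:15.
Hiro → UTC: 11:00–12:15, 13:15–13:45, 15:00–17:15, 18:15–19:30.
Keiko ∩ Lars: 00:00–03:00, 06:00–06:30, 07:00–07:30.
Keiko ∩ Lars ∩ Chen: 01:00–01:45, 06:00–06:30, 07:00–07:30.
Keiko ∩ Lars ∩ Chen ∩ Hiro: (none).
Windows ≥ 30 min: (none).

none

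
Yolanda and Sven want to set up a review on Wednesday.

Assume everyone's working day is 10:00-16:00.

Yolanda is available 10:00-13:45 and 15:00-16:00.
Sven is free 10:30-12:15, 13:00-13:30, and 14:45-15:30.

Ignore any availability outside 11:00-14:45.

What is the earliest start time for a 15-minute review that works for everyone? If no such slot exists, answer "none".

Yolanda ∩ Sven: 10:30–12:15, 13:00–13:30, 15:00–15:30.
Restricted to 11:00–14:45: 11:00–12:15, 13:00–13:30.
Windows ≥ 15 min: 11:00–12:15, 13:00–13:30.
Earliest such window starts at 11:00.

11:00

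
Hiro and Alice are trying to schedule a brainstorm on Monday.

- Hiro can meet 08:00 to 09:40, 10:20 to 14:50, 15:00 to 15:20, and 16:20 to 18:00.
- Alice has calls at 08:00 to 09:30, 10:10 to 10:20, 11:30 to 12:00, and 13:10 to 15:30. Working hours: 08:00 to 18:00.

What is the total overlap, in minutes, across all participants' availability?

250 minutes

Alice free within 08:00–18:00: 09:30–10:10, 10:20–11:30, 12:00–13:10, 15:30–18:00.
Hiro ∩ Alice: 09:30–09:40, 10:20–11:30, 12:00–13:10, 16:20–18:00.
Total common minutes: 10 + 70 + 70 + 100 = 250.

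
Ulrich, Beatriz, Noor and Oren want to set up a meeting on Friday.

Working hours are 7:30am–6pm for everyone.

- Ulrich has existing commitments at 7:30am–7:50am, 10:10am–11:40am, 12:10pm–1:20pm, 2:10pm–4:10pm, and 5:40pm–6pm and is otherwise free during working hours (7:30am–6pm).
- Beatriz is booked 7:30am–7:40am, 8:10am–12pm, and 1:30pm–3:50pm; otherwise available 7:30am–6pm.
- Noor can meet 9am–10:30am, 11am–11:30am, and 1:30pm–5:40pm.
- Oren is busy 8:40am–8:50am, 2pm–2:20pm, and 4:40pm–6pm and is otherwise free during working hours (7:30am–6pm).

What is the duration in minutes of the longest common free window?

30 minutes

Ulrich free within 07:30–18:00: 07:50–10:10, 11:40–12:10, 13:20–14:10, 16:10–17:40.
Beatriz free within 07:30–18:00: 07:40–08:10, 12:00–13:30, 15:50–18:00.
Oren free within 07:30–18:00: 07:30–08:40, 08:50–14:00, 14:20–16:40.
Ulrich ∩ Beatriz: 07:50–08:10, 12:00–12:10, 13:20–13:30, 16:10–17:40.
Ulrich ∩ Beatriz ∩ Noor: 16:10–17:40.
Ulrich ∩ Beatriz ∩ Noor ∩ Oren: 16:10–16:40.
Single common window of 30 minutes.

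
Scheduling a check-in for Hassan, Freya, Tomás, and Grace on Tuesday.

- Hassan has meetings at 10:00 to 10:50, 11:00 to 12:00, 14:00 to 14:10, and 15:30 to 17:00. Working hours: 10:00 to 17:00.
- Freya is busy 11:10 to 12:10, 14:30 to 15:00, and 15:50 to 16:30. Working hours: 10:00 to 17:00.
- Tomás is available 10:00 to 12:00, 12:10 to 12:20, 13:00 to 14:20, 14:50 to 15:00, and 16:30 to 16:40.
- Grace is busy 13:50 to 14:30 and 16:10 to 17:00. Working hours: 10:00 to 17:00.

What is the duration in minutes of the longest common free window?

50 minutes

Hassan free within 10:00–17:00: 10:50–11:00, 12:00–14:00, 14:10–15:30.
Freya free within 10:00–17:00: 10:00–11:10, 12:10–14:30, 15:00–15:50, 16:30–17:00.
Grace free within 10:00–17:00: 10:00–13:50, 14:30–16:10.
Hassan ∩ Freya: 10:50–11:00, 12:10–14:00, 14:10–14:30, 15:00–15:30.
Hassan ∩ Freya ∩ Tomás: 10:50–11:00, 12:10–12:20, 13:00–14:00, 14:10–14:20.
Hassan ∩ Freya ∩ Tomás ∩ Grace: 10:50–11:00, 12:10–12:20, 13:00–13:50.
Common window lengths: 10, 10, 50 min; longest is 50.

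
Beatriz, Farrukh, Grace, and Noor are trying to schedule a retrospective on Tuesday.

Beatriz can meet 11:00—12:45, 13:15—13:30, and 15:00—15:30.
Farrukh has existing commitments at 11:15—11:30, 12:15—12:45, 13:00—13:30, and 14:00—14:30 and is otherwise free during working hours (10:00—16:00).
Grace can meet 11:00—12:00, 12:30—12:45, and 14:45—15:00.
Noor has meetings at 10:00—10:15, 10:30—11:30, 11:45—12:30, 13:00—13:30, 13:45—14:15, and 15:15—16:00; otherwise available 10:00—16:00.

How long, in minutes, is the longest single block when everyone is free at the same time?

15 minutes

Farrukh free within 10:00–16:00: 10:00–11:15, 11:30–12:15, 12:45–13:00, 13:30–14:00, 14:30–16:00.
Noor free within 10:00–16:00: 10:15–10:30, 11:30–11:45, 12:30–13:00, 13:30–13:45, 14:15–15:15.
Beatriz ∩ Farrukh: 11:00–11:15, 11:30–12:15, 15:00–15:30.
Beatriz ∩ Farrukh ∩ Grace: 11:00–11:15, 11:30–12:00.
Beatriz ∩ Farrukh ∩ Grace ∩ Noor: 11:30–11:45.
Single common window of 15 minutes.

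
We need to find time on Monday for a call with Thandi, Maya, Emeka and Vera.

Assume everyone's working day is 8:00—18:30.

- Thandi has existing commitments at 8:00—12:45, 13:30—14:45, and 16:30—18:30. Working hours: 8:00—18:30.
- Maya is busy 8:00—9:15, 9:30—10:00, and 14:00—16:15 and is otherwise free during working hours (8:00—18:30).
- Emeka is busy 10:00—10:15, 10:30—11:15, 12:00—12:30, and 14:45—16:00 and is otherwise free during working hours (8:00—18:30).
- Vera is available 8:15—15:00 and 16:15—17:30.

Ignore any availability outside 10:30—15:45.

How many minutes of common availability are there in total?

Thandi free within 08:00–18:30: 12:45–13:30, 14:45–16:30.
Maya free within 08:00–18:30: 09:15–09:30, 10:00–14:00, 16:15–18:30.
Emeka free within 08:00–18:30: 08:00–10:00, 10:15–10:30, 11:15–12:00, 12:30–14:45, 16:00–18:30.
Thandi ∩ Maya: 12:45–13:30, 16:15–16:30.
Thandi ∩ Maya ∩ Emeka: 12:45–13:30, 16:15–16:30.
Thandi ∩ Maya ∩ Emeka ∩ Vera: 12:45–13:30, 16:15–16:30.
Restricted to 10:30–15:45: 12:45–13:30.
Total common minutes: 45.

45 minutes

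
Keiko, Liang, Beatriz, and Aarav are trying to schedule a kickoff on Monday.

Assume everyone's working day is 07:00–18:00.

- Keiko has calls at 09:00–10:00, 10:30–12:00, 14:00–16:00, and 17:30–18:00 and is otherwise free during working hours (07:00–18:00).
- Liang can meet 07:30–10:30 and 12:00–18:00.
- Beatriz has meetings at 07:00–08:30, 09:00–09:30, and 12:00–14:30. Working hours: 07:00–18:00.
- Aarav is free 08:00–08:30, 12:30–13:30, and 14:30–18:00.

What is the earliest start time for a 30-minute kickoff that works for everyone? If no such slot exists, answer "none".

16:00

Keiko free within 07:00–18:00: 07:00–09:00, 10:00–10:30, 12:00–14:00, 16:00–17:30.
Beatriz free within 07:00–18:00: 08:30–09:00, 09:30–12:00, 14:30–18:00.
Keiko ∩ Liang: 07:30–09:00, 10:00–10:30, 12:00–14:00, 16:00–17:30.
Keiko ∩ Liang ∩ Beatriz: 08:30–09:00, 10:00–10:30, 16:00–17:30.
Keiko ∩ Liang ∩ Beatriz ∩ Aarav: 16:00–17:30.
Windows ≥ 30 min: 16:00–17:30.
Earliest such window starts at 16:00.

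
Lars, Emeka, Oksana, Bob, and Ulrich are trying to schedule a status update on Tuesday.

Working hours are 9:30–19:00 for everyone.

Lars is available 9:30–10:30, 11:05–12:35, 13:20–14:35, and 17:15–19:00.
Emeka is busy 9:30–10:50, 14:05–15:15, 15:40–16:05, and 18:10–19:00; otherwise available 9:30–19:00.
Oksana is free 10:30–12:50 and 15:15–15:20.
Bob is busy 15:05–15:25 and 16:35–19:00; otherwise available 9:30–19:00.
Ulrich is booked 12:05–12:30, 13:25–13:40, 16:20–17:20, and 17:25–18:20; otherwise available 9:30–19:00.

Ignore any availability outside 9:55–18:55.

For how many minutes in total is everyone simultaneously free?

65 minutes

Emeka free within 09:30–19:00: 10:50–14:05, 15:15–15:40, 16:05–18:10.
Bob free within 09:30–19:00: 09:30–15:05, 15:25–16:35.
Ulrich free within 09:30–19:00: 09:30–12:05, 12:30–13:25, 13:40–16:20, 17:20–17:25, 18:20–19:00.
Lars ∩ Emeka: 11:05–12:35, 13:20–14:05, 17:15–18:10.
Lars ∩ Emeka ∩ Oksana: 11:05–12:35.
Lars ∩ Emeka ∩ Oksana ∩ Bob: 11:05–12:35.
Lars ∩ Emeka ∩ Oksana ∩ Bob ∩ Ulrich: 11:05–12:05, 12:30–12:35.
Restricted to 09:55–18:55: 11:05–12:05, 12:30–12:35.
Total common minutes: 60 + 5 = 65.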